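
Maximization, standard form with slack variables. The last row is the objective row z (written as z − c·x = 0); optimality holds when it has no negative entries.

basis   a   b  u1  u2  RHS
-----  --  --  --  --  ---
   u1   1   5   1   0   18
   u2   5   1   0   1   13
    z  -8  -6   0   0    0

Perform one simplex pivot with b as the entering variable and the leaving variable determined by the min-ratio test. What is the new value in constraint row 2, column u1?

Ratio test on column b — row 1: 18/5 = 18/5; row 2: 13/1 = 13. Minimum is 18/5 at row 1 (u1 leaves); pivot element 5.
Divide row 1 by 5; eliminate column b from the other rows.
Row 2 update in column u1: 0 − 1·(1/5) = -1/5.

-1/5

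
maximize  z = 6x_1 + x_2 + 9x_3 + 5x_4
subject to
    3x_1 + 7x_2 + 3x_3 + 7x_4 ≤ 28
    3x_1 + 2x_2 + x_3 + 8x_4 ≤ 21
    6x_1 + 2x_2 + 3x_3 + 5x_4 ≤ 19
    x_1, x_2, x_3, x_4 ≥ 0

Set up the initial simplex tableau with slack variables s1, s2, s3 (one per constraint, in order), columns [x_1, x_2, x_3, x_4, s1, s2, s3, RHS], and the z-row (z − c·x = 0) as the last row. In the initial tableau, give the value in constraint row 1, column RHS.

The RHS of constraint 1 is b_1 = 28.

28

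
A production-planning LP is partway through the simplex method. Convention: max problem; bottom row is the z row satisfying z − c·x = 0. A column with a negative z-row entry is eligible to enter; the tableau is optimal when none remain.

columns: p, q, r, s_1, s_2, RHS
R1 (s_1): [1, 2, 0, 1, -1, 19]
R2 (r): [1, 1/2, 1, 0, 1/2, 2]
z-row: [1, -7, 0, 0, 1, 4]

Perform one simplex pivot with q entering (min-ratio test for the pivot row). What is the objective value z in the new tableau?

32

Ratio test on column q — row 1: 19/2 = 19/2; row 2: 2/(1/2) = 4. Minimum is 4 at row 2 (r leaves); pivot element 1/2.
Pivot on row 2; the z-row RHS becomes 4 − (-7)·4 = 32.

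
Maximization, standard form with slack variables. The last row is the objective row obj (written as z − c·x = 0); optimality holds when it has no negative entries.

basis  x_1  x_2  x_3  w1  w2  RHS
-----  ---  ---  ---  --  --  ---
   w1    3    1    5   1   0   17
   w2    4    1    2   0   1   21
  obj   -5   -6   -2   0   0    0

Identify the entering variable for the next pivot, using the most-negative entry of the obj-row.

x_2

Negative obj-row entries: x_1: -5, x_2: -6, x_3: -2.
The most negative is -6 in column x_2, so x_2 enters.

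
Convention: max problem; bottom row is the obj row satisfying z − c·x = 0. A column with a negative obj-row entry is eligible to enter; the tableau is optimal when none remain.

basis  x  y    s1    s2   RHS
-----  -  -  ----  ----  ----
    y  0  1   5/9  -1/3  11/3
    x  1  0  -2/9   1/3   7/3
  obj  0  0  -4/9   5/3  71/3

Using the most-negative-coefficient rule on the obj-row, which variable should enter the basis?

Negative obj-row entries: s1: -4/9.
The most negative is -4/9 in column s1, so s1 enters.

s1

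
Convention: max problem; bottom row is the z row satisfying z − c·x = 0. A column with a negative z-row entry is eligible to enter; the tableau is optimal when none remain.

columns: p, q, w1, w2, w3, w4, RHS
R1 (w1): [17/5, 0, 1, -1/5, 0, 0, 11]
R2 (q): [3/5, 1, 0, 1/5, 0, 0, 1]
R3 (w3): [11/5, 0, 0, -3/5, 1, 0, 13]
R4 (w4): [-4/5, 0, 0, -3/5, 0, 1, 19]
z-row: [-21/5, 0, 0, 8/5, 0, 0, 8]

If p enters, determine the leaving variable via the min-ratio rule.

q

Column p entries and ratios — w1: 11/(17/5) = 55/17; q: 1/(3/5) = 5/3; w3: 13/(11/5) = 65/11; w4: -4/5 ≤ 0, skip.
Smallest ratio is 5/3 in the row of q, so q leaves.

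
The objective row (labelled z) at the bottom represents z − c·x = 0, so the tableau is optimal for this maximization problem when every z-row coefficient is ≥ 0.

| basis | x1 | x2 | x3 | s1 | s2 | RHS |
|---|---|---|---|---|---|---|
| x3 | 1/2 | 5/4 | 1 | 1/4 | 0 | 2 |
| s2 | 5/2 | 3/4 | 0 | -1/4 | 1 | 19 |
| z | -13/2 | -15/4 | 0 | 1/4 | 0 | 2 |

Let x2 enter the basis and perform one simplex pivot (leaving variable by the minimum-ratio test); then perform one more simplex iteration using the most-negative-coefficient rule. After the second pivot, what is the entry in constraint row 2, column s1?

-3/2

Ratio test on column x2 — row 1: 2/(5/4) = 8/5; row 2: 19/(3/4) = 76/3. Minimum is 8/5 at row 1 (x3 leaves); pivot element 5/4.
Divide row 1 by 5/4; eliminate column x2 from the other rows.
Second iteration: most negative z-row entry is -5 in column x1, so x1 enters.
Ratio test on column x1 — row 1: (8/5)/(2/5) = 4; row 2: (89/5)/(11/5) = 89/11. Minimum is 4 at row 1 (x2 leaves); pivot element 2/5.
Divide row 1 by 2/5; eliminate column x1 from the other rows.
After both pivots, the entry at constraint row 2, column s1 is -3/2.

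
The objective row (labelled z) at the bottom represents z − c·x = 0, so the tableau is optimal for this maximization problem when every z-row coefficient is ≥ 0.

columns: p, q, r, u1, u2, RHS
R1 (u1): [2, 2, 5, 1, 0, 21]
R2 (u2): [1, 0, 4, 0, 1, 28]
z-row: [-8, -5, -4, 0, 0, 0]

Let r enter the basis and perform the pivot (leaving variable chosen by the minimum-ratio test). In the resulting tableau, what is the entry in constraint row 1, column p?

Ratio test on column r — row 1: 21/5 = 21/5; row 2: 28/4 = 7. Minimum is 21/5 at row 1 (u1 leaves); pivot element 5.
Divide row 1 by 5; eliminate column r from the other rows.
In the new row 1, the p entry is the old entry divided by the pivot: 2/5 = 2/5.

2/5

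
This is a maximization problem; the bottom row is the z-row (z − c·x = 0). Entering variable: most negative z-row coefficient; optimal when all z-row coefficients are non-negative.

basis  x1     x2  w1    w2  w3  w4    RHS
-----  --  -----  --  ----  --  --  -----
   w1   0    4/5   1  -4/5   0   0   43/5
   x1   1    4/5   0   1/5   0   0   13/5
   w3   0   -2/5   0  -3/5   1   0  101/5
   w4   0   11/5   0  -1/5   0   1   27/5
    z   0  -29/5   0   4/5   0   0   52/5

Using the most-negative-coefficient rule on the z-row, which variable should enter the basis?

Negative z-row entries: x2: -29/5.
The most negative is -29/5 in column x2, so x2 enters.

x2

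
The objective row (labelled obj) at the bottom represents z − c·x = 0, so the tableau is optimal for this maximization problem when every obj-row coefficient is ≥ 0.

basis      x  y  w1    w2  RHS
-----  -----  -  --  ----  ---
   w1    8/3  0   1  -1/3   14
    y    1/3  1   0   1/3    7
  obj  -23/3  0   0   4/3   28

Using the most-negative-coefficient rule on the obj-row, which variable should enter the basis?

Negative obj-row entries: x: -23/3.
The most negative is -23/3 in column x, so x enters.

x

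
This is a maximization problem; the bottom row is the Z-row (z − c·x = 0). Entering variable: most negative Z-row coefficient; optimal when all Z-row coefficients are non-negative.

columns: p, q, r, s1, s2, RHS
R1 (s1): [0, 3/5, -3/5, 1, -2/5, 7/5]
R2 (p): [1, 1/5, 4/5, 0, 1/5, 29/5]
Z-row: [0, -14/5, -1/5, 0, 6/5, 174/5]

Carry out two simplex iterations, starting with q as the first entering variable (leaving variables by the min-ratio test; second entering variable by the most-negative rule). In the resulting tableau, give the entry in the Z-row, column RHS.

Ratio test on column q — row 1: (7/5)/(3/5) = 7/3; row 2: (29/5)/(1/5) = 29. Minimum is 7/3 at row 1 (s1 leaves); pivot element 3/5.
Divide row 1 by 3/5; eliminate column q from the other rows.
Second iteration: most negative Z-row entry is -3 in column r, so r enters.
Ratio test on column r — row 1: entry -1 ≤ 0; row 2: (16/3)/1 = 16/3. Minimum is 16/3 at row 2 (p leaves); pivot element 1.
Divide row 2 by 1; eliminate column r from the other rows.
After both pivots, the entry at the Z-row, column RHS is 172/3.

172/3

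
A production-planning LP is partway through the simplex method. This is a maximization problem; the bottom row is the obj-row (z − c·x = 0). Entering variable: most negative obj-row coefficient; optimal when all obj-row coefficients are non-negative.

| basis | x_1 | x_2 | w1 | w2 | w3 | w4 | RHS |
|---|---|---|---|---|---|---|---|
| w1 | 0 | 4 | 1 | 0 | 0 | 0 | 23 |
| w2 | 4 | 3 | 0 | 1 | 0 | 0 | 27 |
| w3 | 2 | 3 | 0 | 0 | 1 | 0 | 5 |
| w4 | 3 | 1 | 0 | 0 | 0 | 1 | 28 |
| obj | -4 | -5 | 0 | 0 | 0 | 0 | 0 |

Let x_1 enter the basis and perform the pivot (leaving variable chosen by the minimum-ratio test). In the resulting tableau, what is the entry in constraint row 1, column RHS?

23

Ratio test on column x_1 — row 1: entry 0 ≤ 0; row 2: 27/4 = 27/4; row 3: 5/2 = 5/2; row 4: 28/3 = 28/3. Minimum is 5/2 at row 3 (w3 leaves); pivot element 2.
Divide row 3 by 2; eliminate column x_1 from the other rows.
Row 1 update in column RHS: 23 − 0·(5/2) = 23.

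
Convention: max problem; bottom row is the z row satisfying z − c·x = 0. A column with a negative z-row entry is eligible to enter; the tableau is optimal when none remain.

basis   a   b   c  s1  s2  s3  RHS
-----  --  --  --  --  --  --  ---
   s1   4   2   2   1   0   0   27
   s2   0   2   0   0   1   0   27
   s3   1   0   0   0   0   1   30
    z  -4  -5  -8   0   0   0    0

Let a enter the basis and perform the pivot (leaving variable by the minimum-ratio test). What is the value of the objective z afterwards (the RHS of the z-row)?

Ratio test on column a — row 1: 27/4 = 27/4; row 2: entry 0 ≤ 0; row 3: 30/1 = 30. Minimum is 27/4 at row 1 (s1 leaves); pivot element 4.
Pivot on row 1; the z-row RHS becomes 0 − (-4)·(27/4) = 27.

27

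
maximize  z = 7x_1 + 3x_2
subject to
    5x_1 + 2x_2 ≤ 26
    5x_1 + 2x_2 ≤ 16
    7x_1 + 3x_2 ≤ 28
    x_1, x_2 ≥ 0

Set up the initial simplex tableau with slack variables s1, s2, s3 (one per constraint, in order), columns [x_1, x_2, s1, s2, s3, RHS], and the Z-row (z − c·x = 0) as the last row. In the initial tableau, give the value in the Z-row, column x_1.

-7

The Z-row carries the negated objective coefficients: the x_1 entry is -7.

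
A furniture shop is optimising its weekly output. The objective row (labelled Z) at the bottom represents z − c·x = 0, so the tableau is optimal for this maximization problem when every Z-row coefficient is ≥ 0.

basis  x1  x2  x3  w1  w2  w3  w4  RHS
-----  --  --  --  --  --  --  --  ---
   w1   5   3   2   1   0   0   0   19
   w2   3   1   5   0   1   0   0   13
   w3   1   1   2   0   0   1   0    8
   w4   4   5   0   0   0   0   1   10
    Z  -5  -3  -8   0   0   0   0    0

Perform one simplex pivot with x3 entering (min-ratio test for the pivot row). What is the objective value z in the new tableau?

104/5

Ratio test on column x3 — row 1: 19/2 = 19/2; row 2: 13/5 = 13/5; row 3: 8/2 = 4; row 4: entry 0 ≤ 0. Minimum is 13/5 at row 2 (w2 leaves); pivot element 5.
Pivot on row 2; the Z-row RHS becomes 0 − (-8)·(13/5) = 104/5.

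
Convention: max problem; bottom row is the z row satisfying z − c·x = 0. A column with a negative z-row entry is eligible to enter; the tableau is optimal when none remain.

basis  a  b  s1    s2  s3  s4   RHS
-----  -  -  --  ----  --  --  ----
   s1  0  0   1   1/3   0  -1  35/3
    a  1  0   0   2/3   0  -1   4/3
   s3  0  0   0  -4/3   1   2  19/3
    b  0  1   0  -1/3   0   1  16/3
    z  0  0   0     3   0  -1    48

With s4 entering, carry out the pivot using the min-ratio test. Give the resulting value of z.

307/6

Ratio test on column s4 — row 1: entry -1 ≤ 0; row 2: entry -1 ≤ 0; row 3: (19/3)/2 = 19/6; row 4: (16/3)/1 = 16/3. Minimum is 19/6 at row 3 (s3 leaves); pivot element 2.
Pivot on row 3; the z-row RHS becomes 48 − (-1)·(19/6) = 307/6.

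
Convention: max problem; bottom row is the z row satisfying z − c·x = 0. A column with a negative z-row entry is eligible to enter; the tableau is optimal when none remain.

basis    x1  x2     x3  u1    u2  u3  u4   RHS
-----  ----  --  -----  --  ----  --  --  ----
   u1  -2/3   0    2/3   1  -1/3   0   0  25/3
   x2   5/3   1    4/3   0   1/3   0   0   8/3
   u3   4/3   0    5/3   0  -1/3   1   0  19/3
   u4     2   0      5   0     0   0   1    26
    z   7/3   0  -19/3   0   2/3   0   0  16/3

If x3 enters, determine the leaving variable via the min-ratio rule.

x2

Column x3 entries and ratios — u1: (25/3)/(2/3) = 25/2; x2: (8/3)/(4/3) = 2; u3: (19/3)/(5/3) = 19/5; u4: 26/5 = 26/5.
Smallest ratio is 2 in the row of x2, so x2 leaves.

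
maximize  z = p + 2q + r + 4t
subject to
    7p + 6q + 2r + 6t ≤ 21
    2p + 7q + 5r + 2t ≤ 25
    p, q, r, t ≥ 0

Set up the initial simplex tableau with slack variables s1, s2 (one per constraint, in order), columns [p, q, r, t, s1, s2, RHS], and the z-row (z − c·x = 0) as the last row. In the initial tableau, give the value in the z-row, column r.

-1

The z-row carries the negated objective coefficients: the r entry is -1.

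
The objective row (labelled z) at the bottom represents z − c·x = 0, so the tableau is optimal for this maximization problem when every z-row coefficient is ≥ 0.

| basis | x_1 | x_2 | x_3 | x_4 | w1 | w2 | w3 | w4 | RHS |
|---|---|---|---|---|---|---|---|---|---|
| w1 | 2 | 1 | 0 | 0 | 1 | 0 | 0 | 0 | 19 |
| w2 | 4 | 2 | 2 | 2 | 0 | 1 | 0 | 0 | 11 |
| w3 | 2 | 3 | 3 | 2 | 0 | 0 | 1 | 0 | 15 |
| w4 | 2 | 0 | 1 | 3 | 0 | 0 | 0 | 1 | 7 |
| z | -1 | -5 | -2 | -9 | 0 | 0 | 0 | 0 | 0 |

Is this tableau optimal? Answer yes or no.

no

The z-row has a negative entry -9 in column x_4, so it is not optimal.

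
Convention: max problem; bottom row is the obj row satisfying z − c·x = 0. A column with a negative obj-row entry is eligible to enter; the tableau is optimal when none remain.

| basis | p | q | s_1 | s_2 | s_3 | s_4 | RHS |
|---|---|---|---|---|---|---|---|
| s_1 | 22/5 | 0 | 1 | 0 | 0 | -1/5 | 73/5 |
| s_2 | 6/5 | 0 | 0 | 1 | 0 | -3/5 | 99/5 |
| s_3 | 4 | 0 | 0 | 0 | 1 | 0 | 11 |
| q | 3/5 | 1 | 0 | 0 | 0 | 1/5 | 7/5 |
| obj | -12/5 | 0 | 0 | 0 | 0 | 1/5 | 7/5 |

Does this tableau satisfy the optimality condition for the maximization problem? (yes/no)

no

The obj-row has a negative entry -12/5 in column p, so it is not optimal.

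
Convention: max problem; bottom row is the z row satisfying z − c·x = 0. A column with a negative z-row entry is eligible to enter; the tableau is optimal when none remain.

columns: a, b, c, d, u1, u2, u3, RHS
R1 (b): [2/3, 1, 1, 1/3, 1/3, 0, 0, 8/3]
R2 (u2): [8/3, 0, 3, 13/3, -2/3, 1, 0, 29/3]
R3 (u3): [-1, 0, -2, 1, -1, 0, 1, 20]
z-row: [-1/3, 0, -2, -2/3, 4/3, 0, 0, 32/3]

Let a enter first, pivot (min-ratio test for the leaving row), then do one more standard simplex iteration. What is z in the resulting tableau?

27/2

Ratio test on column a — row 1: (8/3)/(2/3) = 4; row 2: (29/3)/(8/3) = 29/8; row 3: entry -1 ≤ 0. Minimum is 29/8 at row 2 (u2 leaves); pivot element 8/3.
Pivot on row 2; the z-row RHS becomes 32/3 − (-1/3)·(29/8) = 95/8.
Next entering variable (most negative z-row entry -13/8): c.
Ratio test on column c — row 1: (1/4)/(1/4) = 1; row 2: (29/8)/(9/8) = 29/9; row 3: entry -7/8 ≤ 0. Minimum is 1 at row 1 (b leaves); pivot element 1/4.
After the second pivot the z-row RHS is 95/8 − (-13/8)·1 = 27/2.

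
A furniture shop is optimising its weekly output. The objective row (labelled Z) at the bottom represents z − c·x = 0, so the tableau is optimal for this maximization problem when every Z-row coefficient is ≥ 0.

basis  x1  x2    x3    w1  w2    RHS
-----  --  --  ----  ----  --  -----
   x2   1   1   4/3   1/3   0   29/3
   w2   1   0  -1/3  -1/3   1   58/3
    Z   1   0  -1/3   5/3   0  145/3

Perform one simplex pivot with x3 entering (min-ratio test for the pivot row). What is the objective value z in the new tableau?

203/4

Ratio test on column x3 — row 1: (29/3)/(4/3) = 29/4; row 2: entry -1/3 ≤ 0. Minimum is 29/4 at row 1 (x2 leaves); pivot element 4/3.
Pivot on row 1; the Z-row RHS becomes 145/3 − (-1/3)·(29/4) = 203/4.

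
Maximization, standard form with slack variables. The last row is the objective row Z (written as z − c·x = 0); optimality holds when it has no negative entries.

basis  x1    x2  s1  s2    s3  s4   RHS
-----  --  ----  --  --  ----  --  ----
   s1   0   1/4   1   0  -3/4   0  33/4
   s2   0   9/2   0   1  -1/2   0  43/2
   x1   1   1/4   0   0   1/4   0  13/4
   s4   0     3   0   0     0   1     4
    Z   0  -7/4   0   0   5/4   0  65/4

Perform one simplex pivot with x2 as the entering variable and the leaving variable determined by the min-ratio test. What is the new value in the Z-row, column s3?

Ratio test on column x2 — row 1: (33/4)/(1/4) = 33; row 2: (43/2)/(9/2) = 43/9; row 3: (13/4)/(1/4) = 13; row 4: 4/3 = 4/3. Minimum is 4/3 at row 4 (s4 leaves); pivot element 3.
Divide row 4 by 3; eliminate column x2 from the other rows.
Z-row update in column s3: 5/4 − (-7/4)·0 = 5/4.

5/4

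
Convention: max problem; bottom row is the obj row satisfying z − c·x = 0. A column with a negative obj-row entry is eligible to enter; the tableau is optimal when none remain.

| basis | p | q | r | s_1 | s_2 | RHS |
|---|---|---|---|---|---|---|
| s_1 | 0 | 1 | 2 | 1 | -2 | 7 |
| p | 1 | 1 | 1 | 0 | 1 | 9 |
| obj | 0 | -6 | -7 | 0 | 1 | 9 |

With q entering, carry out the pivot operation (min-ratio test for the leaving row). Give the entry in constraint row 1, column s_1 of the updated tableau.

1

Ratio test on column q — row 1: 7/1 = 7; row 2: 9/1 = 9. Minimum is 7 at row 1 (s_1 leaves); pivot element 1.
Divide row 1 by 1; eliminate column q from the other rows.
In the new row 1, the s_1 entry is the old entry divided by the pivot: 1/1 = 1.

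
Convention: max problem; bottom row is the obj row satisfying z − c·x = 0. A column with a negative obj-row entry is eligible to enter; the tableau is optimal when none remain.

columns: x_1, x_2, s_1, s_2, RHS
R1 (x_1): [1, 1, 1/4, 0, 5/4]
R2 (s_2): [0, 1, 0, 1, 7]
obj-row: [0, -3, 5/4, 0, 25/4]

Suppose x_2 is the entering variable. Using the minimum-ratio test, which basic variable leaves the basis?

x_1

Column x_2 entries and ratios — x_1: (5/4)/1 = 5/4; s_2: 7/1 = 7.
Smallest ratio is 5/4 in the row of x_1, so x_1 leaves.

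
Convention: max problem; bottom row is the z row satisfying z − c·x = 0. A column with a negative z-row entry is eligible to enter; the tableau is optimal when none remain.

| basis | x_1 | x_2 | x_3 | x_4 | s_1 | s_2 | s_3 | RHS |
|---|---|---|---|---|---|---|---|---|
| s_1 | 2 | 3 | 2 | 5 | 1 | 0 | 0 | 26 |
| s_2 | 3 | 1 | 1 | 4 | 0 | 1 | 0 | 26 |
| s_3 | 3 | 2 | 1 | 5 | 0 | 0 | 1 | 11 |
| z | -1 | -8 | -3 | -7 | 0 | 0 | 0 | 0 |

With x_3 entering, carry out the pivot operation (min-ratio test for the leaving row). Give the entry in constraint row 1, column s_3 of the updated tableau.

Ratio test on column x_3 — row 1: 26/2 = 13; row 2: 26/1 = 26; row 3: 11/1 = 11. Minimum is 11 at row 3 (s_3 leaves); pivot element 1.
Divide row 3 by 1; eliminate column x_3 from the other rows.
Row 1 update in column s_3: 0 − 2·1 = -2.

-2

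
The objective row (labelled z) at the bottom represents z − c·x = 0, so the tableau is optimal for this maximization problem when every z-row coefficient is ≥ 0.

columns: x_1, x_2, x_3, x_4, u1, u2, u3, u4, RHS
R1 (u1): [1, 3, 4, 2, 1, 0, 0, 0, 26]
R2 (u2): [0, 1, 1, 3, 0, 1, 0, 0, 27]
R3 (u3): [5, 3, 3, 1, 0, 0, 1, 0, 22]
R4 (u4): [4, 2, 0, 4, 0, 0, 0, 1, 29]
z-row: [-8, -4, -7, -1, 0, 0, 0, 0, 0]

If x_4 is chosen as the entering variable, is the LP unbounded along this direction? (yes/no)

no

Column x_4 has positive entries in row(s) 1, 2, 3, 4, so the ratio test bounds it — not unbounded.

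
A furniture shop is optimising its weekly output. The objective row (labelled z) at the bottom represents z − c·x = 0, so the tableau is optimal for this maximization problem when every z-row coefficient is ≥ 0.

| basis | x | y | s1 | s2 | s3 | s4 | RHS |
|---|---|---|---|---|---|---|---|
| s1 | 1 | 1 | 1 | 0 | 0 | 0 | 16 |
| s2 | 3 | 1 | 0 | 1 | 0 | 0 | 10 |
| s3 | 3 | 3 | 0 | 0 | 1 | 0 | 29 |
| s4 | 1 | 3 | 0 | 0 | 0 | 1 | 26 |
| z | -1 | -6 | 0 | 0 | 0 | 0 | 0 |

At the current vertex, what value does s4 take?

s4 is basic (row 4); its value is the RHS of that row, 26.

26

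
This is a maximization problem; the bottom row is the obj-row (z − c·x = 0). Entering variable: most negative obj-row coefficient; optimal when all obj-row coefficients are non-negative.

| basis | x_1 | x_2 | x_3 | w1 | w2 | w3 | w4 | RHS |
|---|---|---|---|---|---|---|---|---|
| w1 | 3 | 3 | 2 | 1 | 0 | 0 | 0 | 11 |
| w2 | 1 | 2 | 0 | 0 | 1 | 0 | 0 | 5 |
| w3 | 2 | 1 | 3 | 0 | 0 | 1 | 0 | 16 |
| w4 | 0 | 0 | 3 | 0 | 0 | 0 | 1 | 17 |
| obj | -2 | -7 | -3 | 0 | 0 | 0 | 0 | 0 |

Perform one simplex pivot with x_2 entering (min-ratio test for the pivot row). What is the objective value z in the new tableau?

Ratio test on column x_2 — row 1: 11/3 = 11/3; row 2: 5/2 = 5/2; row 3: 16/1 = 16; row 4: entry 0 ≤ 0. Minimum is 5/2 at row 2 (w2 leaves); pivot element 2.
Pivot on row 2; the obj-row RHS becomes 0 − (-7)·(5/2) = 35/2.

35/2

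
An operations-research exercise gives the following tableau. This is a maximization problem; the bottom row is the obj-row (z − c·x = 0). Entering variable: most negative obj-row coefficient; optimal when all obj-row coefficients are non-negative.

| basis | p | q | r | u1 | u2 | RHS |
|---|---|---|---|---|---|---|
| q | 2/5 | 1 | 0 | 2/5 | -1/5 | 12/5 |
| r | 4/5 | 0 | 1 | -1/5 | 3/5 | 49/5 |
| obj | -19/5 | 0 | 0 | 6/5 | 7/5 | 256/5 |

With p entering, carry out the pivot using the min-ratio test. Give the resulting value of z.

74

Ratio test on column p — row 1: (12/5)/(2/5) = 6; row 2: (49/5)/(4/5) = 49/4. Minimum is 6 at row 1 (q leaves); pivot element 2/5.
Pivot on row 1; the obj-row RHS becomes 256/5 − (-19/5)·6 = 74.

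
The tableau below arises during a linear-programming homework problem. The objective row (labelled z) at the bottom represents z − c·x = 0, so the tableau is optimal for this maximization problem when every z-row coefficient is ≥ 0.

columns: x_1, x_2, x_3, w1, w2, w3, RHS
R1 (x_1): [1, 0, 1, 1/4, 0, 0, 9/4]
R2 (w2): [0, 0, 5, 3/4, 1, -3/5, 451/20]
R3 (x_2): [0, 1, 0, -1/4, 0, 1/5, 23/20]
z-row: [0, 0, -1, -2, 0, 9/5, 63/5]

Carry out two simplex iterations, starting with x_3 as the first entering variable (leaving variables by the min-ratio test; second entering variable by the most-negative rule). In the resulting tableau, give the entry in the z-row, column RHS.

153/5

Ratio test on column x_3 — row 1: (9/4)/1 = 9/4; row 2: (451/20)/5 = 451/100; row 3: entry 0 ≤ 0. Minimum is 9/4 at row 1 (x_1 leaves); pivot element 1.
Divide row 1 by 1; eliminate column x_3 from the other rows.
Second iteration: most negative z-row entry is -7/4 in column w1, so w1 enters.
Ratio test on column w1 — row 1: (9/4)/(1/4) = 9; row 2: entry -1/2 ≤ 0; row 3: entry -1/4 ≤ 0. Minimum is 9 at row 1 (x_3 leaves); pivot element 1/4.
Divide row 1 by 1/4; eliminate column w1 from the other rows.
After both pivots, the entry at the z-row, column RHS is 153/5.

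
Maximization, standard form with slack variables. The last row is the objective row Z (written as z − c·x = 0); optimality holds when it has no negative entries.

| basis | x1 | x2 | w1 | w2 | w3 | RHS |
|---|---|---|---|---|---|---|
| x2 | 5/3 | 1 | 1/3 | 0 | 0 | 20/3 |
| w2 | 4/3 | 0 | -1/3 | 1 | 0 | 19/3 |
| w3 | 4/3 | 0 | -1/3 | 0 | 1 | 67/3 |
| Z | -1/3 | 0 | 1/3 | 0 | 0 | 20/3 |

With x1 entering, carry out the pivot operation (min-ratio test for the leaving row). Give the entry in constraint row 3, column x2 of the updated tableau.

-4/5

Ratio test on column x1 — row 1: (20/3)/(5/3) = 4; row 2: (19/3)/(4/3) = 19/4; row 3: (67/3)/(4/3) = 67/4. Minimum is 4 at row 1 (x2 leaves); pivot element 5/3.
Divide row 1 by 5/3; eliminate column x1 from the other rows.
Row 3 update in column x2: 0 − (4/3)·(3/5) = -4/5.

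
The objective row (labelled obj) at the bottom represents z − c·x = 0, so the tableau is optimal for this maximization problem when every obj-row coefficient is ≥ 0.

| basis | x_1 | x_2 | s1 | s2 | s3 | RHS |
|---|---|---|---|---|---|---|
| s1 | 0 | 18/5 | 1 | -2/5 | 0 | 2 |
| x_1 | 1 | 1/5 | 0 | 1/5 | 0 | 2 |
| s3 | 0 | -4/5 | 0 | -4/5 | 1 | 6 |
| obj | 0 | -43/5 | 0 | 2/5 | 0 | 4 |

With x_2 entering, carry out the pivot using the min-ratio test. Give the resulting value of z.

79/9

Ratio test on column x_2 — row 1: 2/(18/5) = 5/9; row 2: 2/(1/5) = 10; row 3: entry -4/5 ≤ 0. Minimum is 5/9 at row 1 (s1 leaves); pivot element 18/5.
Pivot on row 1; the obj-row RHS becomes 4 − (-43/5)·(5/9) = 79/9.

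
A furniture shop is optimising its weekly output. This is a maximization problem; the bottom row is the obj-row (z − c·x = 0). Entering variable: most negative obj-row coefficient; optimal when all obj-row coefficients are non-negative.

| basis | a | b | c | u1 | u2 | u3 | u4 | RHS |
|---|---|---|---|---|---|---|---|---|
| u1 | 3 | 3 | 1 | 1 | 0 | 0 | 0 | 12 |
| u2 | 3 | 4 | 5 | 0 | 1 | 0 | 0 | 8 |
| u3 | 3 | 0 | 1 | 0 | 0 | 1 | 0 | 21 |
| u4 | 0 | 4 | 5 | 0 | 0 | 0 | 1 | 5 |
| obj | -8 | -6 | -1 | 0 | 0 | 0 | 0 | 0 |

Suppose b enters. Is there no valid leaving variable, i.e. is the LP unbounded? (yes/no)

no

Column b has positive entries in row(s) 1, 2, 4, so the ratio test bounds it — not unbounded.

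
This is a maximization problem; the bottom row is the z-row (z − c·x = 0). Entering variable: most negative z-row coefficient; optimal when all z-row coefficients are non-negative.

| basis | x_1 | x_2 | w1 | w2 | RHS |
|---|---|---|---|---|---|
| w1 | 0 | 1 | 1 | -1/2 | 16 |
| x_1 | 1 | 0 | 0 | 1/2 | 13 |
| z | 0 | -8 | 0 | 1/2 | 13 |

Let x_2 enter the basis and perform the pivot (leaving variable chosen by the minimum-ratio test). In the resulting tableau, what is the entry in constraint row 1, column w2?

-1/2

Ratio test on column x_2 — row 1: 16/1 = 16; row 2: entry 0 ≤ 0. Minimum is 16 at row 1 (w1 leaves); pivot element 1.
Divide row 1 by 1; eliminate column x_2 from the other rows.
In the new row 1, the w2 entry is the old entry divided by the pivot: (-1/2)/1 = -1/2.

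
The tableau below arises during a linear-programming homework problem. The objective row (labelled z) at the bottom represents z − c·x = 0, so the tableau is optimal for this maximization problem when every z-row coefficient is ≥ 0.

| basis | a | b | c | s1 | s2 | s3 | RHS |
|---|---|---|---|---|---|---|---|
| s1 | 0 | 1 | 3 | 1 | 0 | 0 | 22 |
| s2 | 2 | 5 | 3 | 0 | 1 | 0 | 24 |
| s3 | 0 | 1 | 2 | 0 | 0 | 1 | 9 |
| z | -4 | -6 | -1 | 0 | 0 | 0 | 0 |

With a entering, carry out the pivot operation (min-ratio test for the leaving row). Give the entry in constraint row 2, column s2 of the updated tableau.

Ratio test on column a — row 1: entry 0 ≤ 0; row 2: 24/2 = 12; row 3: entry 0 ≤ 0. Minimum is 12 at row 2 (s2 leaves); pivot element 2.
Divide row 2 by 2; eliminate column a from the other rows.
In the new row 2, the s2 entry is the old entry divided by the pivot: 1/2 = 1/2.

1/2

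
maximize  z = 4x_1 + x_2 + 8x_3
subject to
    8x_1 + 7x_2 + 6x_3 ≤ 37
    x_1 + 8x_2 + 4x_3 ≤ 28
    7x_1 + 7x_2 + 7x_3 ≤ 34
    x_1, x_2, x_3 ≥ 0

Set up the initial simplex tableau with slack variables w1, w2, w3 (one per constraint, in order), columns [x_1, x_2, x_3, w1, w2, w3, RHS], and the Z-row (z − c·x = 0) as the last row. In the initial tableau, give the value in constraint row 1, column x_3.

6

Constraint 1 has coefficient 6 on x_3.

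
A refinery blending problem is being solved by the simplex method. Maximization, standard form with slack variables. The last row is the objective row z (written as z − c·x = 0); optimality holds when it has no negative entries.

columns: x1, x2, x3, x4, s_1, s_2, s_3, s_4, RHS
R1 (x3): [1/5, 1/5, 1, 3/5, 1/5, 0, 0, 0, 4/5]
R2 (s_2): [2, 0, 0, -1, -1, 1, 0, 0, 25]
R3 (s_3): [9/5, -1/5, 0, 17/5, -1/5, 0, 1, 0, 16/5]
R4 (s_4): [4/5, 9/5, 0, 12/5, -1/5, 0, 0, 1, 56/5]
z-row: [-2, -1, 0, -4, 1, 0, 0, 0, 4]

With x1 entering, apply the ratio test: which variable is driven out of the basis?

s_3

Column x1 entries and ratios — x3: (4/5)/(1/5) = 4; s_2: 25/2 = 25/2; s_3: (16/5)/(9/5) = 16/9; s_4: (56/5)/(4/5) = 14.
Smallest ratio is 16/9 in the row of s_3, so s_3 leaves.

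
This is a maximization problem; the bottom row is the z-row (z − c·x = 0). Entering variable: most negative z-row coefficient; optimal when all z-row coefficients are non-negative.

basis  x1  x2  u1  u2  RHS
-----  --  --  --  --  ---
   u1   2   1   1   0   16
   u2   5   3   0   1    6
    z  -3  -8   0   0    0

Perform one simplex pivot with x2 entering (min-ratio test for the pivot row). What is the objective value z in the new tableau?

Ratio test on column x2 — row 1: 16/1 = 16; row 2: 6/3 = 2. Minimum is 2 at row 2 (u2 leaves); pivot element 3.
Pivot on row 2; the z-row RHS becomes 0 − (-8)·2 = 16.

16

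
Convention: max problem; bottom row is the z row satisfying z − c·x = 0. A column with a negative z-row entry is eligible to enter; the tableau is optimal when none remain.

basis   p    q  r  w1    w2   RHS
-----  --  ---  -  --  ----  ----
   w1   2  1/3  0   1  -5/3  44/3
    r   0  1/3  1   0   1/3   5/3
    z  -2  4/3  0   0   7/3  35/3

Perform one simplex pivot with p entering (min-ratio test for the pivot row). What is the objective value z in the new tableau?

79/3

Ratio test on column p — row 1: (44/3)/2 = 22/3; row 2: entry 0 ≤ 0. Minimum is 22/3 at row 1 (w1 leaves); pivot element 2.
Pivot on row 1; the z-row RHS becomes 35/3 − (-2)·(22/3) = 79/3.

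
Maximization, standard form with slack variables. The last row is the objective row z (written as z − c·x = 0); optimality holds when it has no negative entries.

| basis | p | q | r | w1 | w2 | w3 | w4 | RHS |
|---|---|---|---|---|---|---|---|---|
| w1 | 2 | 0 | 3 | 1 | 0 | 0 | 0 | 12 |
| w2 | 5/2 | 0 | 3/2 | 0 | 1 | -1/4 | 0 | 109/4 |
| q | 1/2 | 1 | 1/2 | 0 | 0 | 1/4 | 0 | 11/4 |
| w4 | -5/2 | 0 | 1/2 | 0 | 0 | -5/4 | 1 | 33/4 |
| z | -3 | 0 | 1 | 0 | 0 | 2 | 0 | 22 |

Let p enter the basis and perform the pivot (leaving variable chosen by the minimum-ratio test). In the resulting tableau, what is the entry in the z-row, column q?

Ratio test on column p — row 1: 12/2 = 6; row 2: (109/4)/(5/2) = 109/10; row 3: (11/4)/(1/2) = 11/2; row 4: entry -5/2 ≤ 0. Minimum is 11/2 at row 3 (q leaves); pivot element 1/2.
Divide row 3 by 1/2; eliminate column p from the other rows.
z-row update in column q: 0 − (-3)·2 = 6.

6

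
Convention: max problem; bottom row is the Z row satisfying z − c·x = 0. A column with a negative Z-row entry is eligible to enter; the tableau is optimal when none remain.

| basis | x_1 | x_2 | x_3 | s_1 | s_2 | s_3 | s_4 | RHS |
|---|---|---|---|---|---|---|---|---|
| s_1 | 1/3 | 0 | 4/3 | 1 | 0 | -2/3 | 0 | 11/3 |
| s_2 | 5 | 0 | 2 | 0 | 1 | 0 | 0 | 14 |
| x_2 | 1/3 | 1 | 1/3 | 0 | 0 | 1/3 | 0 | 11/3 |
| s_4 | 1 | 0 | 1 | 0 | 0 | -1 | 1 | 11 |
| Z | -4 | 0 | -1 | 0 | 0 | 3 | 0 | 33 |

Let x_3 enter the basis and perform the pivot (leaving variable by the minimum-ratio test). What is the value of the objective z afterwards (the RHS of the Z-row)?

143/4

Ratio test on column x_3 — row 1: (11/3)/(4/3) = 11/4; row 2: 14/2 = 7; row 3: (11/3)/(1/3) = 11; row 4: 11/1 = 11. Minimum is 11/4 at row 1 (s_1 leaves); pivot element 4/3.
Pivot on row 1; the Z-row RHS becomes 33 − (-1)·(11/4) = 143/4.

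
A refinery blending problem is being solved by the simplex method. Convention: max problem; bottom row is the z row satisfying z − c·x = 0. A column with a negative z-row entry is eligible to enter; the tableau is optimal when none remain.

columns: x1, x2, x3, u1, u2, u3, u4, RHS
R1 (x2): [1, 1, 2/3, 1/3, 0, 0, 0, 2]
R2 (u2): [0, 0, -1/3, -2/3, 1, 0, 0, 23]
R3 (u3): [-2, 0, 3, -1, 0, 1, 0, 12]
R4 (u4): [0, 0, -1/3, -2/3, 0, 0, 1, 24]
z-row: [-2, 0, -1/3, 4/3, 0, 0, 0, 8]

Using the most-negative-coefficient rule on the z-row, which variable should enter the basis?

Negative z-row entries: x1: -2, x3: -1/3.
The most negative is -2 in column x1, so x1 enters.

x1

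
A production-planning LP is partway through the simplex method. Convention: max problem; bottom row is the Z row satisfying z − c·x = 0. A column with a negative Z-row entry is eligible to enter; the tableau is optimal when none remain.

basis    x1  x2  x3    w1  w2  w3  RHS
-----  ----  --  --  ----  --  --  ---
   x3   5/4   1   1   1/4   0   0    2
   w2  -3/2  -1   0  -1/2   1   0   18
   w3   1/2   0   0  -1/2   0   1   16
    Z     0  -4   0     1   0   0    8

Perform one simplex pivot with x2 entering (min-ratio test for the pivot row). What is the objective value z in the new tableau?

Ratio test on column x2 — row 1: 2/1 = 2; row 2: entry -1 ≤ 0; row 3: entry 0 ≤ 0. Minimum is 2 at row 1 (x3 leaves); pivot element 1.
Pivot on row 1; the Z-row RHS becomes 8 − (-4)·2 = 16.

16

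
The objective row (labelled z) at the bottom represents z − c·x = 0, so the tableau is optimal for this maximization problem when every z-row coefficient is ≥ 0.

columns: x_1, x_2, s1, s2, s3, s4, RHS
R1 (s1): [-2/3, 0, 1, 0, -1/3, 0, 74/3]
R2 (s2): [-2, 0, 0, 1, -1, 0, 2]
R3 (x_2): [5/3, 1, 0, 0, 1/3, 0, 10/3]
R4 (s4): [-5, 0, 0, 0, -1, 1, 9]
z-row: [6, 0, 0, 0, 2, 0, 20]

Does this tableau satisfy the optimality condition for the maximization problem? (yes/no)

Every z-row coefficient is ≥ 0, so the tableau is optimal.

yes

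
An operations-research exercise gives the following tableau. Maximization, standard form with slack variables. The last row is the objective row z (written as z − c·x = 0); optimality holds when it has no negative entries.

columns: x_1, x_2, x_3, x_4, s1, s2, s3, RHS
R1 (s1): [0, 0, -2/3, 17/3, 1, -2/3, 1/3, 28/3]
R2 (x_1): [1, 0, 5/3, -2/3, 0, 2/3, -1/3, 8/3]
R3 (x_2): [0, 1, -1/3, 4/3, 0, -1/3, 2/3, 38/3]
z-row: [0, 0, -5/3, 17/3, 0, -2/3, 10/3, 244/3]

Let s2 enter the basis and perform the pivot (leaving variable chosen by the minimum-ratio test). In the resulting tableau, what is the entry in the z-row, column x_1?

1

Ratio test on column s2 — row 1: entry -2/3 ≤ 0; row 2: (8/3)/(2/3) = 4; row 3: entry -1/3 ≤ 0. Minimum is 4 at row 2 (x_1 leaves); pivot element 2/3.
Divide row 2 by 2/3; eliminate column s2 from the other rows.
z-row update in column x_1: 0 − (-2/3)·(3/2) = 1.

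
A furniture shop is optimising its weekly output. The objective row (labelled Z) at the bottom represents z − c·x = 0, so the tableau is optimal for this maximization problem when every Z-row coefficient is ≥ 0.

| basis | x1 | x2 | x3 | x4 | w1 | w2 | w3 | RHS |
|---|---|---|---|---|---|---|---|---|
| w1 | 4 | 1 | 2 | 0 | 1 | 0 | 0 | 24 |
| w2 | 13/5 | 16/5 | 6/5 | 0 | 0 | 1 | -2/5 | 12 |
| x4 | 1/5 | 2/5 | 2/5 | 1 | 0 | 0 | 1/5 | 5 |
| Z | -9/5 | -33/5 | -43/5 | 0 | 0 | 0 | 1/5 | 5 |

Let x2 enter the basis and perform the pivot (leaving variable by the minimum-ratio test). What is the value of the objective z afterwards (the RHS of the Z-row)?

119/4

Ratio test on column x2 — row 1: 24/1 = 24; row 2: 12/(16/5) = 15/4; row 3: 5/(2/5) = 25/2. Minimum is 15/4 at row 2 (w2 leaves); pivot element 16/5.
Pivot on row 2; the Z-row RHS becomes 5 − (-33/5)·(15/4) = 119/4.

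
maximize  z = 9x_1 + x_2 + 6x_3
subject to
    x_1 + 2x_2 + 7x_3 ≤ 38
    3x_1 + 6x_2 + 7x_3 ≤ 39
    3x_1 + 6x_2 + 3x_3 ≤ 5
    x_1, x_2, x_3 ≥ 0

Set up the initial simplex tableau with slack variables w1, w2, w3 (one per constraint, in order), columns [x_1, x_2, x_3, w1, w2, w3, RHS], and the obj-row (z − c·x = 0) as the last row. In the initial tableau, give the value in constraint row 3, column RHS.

The RHS of constraint 3 is b_3 = 5.

5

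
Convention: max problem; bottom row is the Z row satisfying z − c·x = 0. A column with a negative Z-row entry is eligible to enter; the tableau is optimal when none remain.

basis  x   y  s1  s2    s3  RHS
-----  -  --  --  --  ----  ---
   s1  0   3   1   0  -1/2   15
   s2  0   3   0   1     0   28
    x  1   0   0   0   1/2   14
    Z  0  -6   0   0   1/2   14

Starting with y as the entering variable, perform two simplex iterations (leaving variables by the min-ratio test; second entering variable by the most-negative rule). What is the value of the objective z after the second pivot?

Ratio test on column y — row 1: 15/3 = 5; row 2: 28/3 = 28/3; row 3: entry 0 ≤ 0. Minimum is 5 at row 1 (s1 leaves); pivot element 3.
Pivot on row 1; the Z-row RHS becomes 14 − (-6)·5 = 44.
Next entering variable (most negative Z-row entry -1/2): s3.
Ratio test on column s3 — row 1: entry -1/6 ≤ 0; row 2: 13/(1/2) = 26; row 3: 14/(1/2) = 28. Minimum is 26 at row 2 (s2 leaves); pivot element 1/2.
After the second pivot the Z-row RHS is 44 − (-1/2)·26 = 57.

57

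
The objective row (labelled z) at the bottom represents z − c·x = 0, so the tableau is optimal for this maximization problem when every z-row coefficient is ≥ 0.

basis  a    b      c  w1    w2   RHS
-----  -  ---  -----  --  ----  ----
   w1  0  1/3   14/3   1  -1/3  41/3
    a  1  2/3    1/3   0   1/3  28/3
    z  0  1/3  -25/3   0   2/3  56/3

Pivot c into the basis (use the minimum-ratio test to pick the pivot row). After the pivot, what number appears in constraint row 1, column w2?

-1/14

Ratio test on column c — row 1: (41/3)/(14/3) = 41/14; row 2: (28/3)/(1/3) = 28. Minimum is 41/14 at row 1 (w1 leaves); pivot element 14/3.
Divide row 1 by 14/3; eliminate column c from the other rows.
In the new row 1, the w2 entry is the old entry divided by the pivot: (-1/3)/(14/3) = -1/14.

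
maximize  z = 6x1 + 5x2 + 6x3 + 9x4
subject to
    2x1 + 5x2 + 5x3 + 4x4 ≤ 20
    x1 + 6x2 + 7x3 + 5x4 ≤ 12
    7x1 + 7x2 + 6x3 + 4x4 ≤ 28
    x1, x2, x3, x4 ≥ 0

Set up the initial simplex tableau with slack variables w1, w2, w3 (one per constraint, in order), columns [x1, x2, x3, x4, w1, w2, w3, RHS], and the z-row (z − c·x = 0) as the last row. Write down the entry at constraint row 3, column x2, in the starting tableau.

7

Constraint 3 has coefficient 7 on x2.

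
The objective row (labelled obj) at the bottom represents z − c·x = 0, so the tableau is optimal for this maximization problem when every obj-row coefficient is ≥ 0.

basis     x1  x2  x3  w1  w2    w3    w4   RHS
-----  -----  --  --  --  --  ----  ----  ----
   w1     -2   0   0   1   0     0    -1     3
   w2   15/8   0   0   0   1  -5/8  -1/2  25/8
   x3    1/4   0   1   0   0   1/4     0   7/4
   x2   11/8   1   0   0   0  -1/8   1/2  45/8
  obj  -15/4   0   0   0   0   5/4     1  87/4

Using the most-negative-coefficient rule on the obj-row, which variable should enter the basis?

x1

Negative obj-row entries: x1: -15/4.
The most negative is -15/4 in column x1, so x1 enters.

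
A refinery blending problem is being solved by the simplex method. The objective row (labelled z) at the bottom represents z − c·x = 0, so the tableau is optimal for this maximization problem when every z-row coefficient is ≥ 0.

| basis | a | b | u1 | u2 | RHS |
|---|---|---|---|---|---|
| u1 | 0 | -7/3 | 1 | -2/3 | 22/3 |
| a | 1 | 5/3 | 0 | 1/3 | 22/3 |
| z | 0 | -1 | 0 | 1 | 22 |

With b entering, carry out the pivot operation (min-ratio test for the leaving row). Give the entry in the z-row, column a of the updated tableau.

3/5

Ratio test on column b — row 1: entry -7/3 ≤ 0; row 2: (22/3)/(5/3) = 22/5. Minimum is 22/5 at row 2 (a leaves); pivot element 5/3.
Divide row 2 by 5/3; eliminate column b from the other rows.
z-row update in column a: 0 − (-1)·(3/5) = 3/5.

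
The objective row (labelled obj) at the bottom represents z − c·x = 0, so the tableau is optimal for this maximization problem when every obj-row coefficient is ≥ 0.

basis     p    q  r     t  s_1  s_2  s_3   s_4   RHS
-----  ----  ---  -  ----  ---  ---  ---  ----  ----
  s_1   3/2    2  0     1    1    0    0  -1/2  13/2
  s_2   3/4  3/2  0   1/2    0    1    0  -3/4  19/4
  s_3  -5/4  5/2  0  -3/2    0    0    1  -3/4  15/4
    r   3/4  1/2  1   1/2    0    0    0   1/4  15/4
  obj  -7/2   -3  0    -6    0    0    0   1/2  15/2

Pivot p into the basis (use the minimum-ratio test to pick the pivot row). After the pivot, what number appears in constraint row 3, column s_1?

5/6

Ratio test on column p — row 1: (13/2)/(3/2) = 13/3; row 2: (19/4)/(3/4) = 19/3; row 3: entry -5/4 ≤ 0; row 4: (15/4)/(3/4) = 5. Minimum is 13/3 at row 1 (s_1 leaves); pivot element 3/2.
Divide row 1 by 3/2; eliminate column p from the other rows.
Row 3 update in column s_1: 0 − (-5/4)·(2/3) = 5/6.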